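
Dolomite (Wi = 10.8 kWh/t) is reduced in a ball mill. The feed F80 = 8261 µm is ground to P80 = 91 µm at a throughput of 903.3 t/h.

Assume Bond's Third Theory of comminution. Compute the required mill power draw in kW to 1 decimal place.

P = 9153.3 kW

Bond: W = 10·Wi·(1/√P80 − 1/√F80)
W = 10·10.8·(1/√91 − 1/√8261) = 10·10.8·(0.093826) = 10.1332 kWh/t
Power = W × throughput = 10.1332 kWh/t × 903.3 t/h = 9153.3 kW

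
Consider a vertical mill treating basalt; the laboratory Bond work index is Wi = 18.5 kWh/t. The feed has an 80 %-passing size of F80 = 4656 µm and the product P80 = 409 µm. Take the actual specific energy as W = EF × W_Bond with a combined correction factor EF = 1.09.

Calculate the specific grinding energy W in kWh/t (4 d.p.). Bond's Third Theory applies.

W = 10·Wi·[P80^(−½) − F80^(−½)]
1/√409 = 0.049447;  1/√4656 = 0.014655
W = 10·18.5·(0.049447 − 0.014655) = 6.4364 kWh/t
W_actual = 1.09 × 6.4364 = 7.0157 kWh/t

W = 7.0157 kWh/t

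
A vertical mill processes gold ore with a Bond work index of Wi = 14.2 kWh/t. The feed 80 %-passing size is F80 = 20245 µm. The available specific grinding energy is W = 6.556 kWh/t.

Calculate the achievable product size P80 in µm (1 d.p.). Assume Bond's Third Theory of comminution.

P80 = 353.4 µm

W = 10 Wi (P80^-0.5 − F80^-0.5)
1/√P80 = 1/√F80 + W/(10·Wi)
  = 6.5560/(10·14.2) + 1/√20245 = 0.046169 + 0.007028 = 0.053197
P80 = (1/0.053197)² = 18.7980² = 353.36 µm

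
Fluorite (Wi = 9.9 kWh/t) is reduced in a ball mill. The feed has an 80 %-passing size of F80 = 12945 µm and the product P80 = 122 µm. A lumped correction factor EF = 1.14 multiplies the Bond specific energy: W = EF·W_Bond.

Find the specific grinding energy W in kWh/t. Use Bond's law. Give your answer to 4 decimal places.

W = 9.2259 kWh/t

W = 10 Wi (P80^-0.5 − F80^-0.5)
1/√122 = 0.090536;  1/√12945 = 0.008789
W = 10·9.9·(0.090536 − 0.008789) = 8.0929 kWh/t
Apply correction: 8.0929 × 1.14 = 9.2259 kWh/t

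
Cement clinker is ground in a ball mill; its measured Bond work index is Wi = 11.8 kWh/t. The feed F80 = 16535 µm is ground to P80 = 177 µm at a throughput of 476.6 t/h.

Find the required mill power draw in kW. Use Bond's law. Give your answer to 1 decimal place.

P = 3789.8 kW

W_Bond = 10·Wi·(1/√P₈₀ − 1/√F₈₀)
W = 10·11.8·(1/√177 − 1/√16535) = 10·11.8·(0.067388) = 7.9518 kWh/t
P = W·T = 7.9518·476.6 = 3789.8 kW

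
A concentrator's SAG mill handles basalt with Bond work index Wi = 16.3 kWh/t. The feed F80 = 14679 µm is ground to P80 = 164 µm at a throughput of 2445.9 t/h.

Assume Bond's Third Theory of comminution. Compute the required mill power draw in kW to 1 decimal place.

P = 27841.2 kW

W = 10 Wi (P80^-0.5 − F80^-0.5)
W = 10·16.3·(1/√164 − 1/√14679) = 10·16.3·(0.069833) = 11.3828 kWh/t
Power = W × throughput = 11.3828 kWh/t × 2445.9 t/h = 27841.2 kW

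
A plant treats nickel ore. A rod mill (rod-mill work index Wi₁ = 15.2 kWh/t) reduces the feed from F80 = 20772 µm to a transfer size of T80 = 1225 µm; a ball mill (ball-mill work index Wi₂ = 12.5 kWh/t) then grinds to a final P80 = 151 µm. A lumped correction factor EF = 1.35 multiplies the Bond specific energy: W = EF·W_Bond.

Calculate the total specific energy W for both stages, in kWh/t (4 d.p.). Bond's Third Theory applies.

W = 13.3503 kWh/t

W = 10 Wi (P80^-0.5 − F80^-0.5)
Stage 1 (20772→1225 µm, Wi₁=15.2): W₁ = 10·15.2·(0.028571 − 0.006938) = 3.2882 kWh/t
Stage 2 (1225→151 µm, Wi₂=12.5): W₂ = 10·12.5·(0.081379 − 0.028571) = 6.6009 kWh/t
W = W₁ + W₂ = 3.2882 + 6.6009 = 9.8891 kWh/t
Apply correction: 9.8891 × 1.35 = 13.3503 kWh/t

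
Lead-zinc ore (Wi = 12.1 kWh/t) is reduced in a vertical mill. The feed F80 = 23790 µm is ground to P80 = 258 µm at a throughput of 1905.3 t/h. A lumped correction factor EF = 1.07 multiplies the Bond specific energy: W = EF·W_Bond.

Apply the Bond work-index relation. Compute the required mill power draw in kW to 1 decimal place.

Bond:  W = 10 Wi (1/√P − 1/√F)
W = 10·12.1·(1/√258 − 1/√23790) = 10·12.1·(0.055774) = 6.7486 kWh/t
W_actual = 1.07 × 6.7486 = 7.2210 kWh/t
Mill draw = 7.2210 × 1905.3 = 13758.3 kW

P = 13758.3 kW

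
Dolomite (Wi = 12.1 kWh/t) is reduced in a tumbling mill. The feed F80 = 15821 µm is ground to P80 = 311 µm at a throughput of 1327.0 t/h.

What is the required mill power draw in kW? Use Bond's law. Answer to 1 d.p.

P = 7828.4 kW

W = 10 Wi / √P80 − 10 Wi / √F80
W = 10·12.1·(1/√311 − 1/√15821) = 10·12.1·(0.048755) = 5.8993 kWh/t
P_mill = W·ṁ = 5.8993·1327.0 = 7828.4 kW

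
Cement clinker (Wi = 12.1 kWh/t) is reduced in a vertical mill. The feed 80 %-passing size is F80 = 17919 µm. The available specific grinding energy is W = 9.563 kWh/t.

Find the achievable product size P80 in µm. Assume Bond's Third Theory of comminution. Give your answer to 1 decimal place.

P80 = 133.6 µm

Bond: W = 10·Wi·(1/√P80 − 1/√F80)
P80^(−½) = W/(10 Wi) + F80^(−½)
  = 9.5630/(10·12.1) + 1/√17919 = 0.079033 + 0.007470 = 0.086503
P80 = (1/0.086503)² = 11.5602² = 133.64 µm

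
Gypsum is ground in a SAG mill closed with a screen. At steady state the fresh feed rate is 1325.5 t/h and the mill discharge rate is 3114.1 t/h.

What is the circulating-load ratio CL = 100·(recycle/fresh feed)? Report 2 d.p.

CL = 134.94 %

M = F + R at steady state, so:
R = M − F = 3114.1 − 1325.5 = 1788.6 t/h
CL = 100·R/F = 100·1788.6/1325.5 = 134.94 %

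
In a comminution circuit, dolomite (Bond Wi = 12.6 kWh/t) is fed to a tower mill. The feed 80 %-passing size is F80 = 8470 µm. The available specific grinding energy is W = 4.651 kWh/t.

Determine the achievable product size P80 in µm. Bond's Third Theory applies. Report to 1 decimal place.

W = 10 Wi (1/√P80 − 1/√F80)  [Bond]
P80^-0.5 = F80^-0.5 + W/(10 Wi)
  = 4.6510/(10·12.6) + 1/√8470 = 0.036913 + 0.010866 = 0.047778
P80 = (1/0.047778)² = 20.9300² = 438.06 µm

P80 = 438.1 µm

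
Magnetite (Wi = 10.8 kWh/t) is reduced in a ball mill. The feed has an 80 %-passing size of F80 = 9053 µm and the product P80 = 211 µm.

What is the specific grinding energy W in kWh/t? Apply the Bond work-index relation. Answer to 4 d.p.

Bond:  W = 10 Wi (1/√P − 1/√F)
1/√211 = 0.068843;  1/√9053 = 0.010510
W = 10·10.8·(0.068843 − 0.010510) = 6.2999 kWh/t

W = 6.2999 kWh/t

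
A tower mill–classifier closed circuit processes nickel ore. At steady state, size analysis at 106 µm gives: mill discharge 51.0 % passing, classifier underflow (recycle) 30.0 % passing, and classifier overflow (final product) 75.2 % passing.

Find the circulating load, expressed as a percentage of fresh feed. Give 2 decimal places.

Let r = R/F. Size balance at 106 µm:
r = (o − d)/(d − u)
r = (75.2 − 51.0)/(51.0 − 30.0) = 24.2/21.0 = 1.1524
CL = 100·r = 115.24 %

CL = 115.24 %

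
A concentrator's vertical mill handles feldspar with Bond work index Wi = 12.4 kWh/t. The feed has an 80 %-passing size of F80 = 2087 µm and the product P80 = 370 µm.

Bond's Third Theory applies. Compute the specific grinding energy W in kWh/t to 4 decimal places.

W = 3.7321 kWh/t

W = 10 Wi / √P80 − 10 Wi / √F80
1/√370 = 0.051988;  1/√2087 = 0.021890
W = 10·12.4·(0.051988 − 0.021890) = 3.7321 kWh/t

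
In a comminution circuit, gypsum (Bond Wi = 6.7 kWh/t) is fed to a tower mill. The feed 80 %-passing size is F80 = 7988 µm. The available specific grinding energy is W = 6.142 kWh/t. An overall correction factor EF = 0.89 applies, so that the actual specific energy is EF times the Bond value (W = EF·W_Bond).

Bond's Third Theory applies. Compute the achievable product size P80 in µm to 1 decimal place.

P80 = 76.7 µm

W = 10·Wi·(P80^(-½) − F80^(-½))
W_Bond = W / EF = 6.142 / 0.89 = 6.9011 kWh/t
⇒ 1/√P80 = W_Bond/(10·Wi) + 1/√F80
  = 6.9011/(10·6.7) + 1/√7988 = 0.103002 + 0.011189 = 0.114191
P80 = (1/0.114191)² = 8.7573² = 76.69 µm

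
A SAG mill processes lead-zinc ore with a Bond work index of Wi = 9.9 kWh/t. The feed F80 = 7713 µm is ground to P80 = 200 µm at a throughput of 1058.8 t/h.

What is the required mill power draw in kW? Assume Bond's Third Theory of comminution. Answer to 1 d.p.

P = 6218.4 kW

Bond: W = 10·Wi·(1/√P80 − 1/√F80)
W = 10·9.9·(1/√200 − 1/√7713) = 10·9.9·(0.059324) = 5.8731 kWh/t
P = W·T = 5.8731·1058.8 = 6218.4 kW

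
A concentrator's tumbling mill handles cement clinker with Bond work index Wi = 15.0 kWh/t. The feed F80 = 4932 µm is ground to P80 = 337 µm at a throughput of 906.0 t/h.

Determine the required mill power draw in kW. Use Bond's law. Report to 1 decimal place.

P = 5467.8 kW

Bond: W = 10·Wi·(1/√P80 − 1/√F80)
W = 10·15.0·(1/√337 − 1/√4932) = 10·15.0·(0.040234) = 6.0351 kWh/t
Mill draw = 6.0351 × 906.0 = 5467.8 kW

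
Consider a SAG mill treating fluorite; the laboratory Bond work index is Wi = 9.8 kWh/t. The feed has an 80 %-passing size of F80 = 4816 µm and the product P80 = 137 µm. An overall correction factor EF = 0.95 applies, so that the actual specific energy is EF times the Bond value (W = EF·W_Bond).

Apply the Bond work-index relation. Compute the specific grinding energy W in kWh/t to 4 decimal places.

W = 10 Wi / √P80 − 10 Wi / √F80
1/√137 = 0.085436;  1/√4816 = 0.014410
W = 10·9.8·(0.085436 − 0.014410) = 6.9605 kWh/t
W_actual = 0.95 × 6.9605 = 6.6125 kWh/t

W = 6.6125 kWh/t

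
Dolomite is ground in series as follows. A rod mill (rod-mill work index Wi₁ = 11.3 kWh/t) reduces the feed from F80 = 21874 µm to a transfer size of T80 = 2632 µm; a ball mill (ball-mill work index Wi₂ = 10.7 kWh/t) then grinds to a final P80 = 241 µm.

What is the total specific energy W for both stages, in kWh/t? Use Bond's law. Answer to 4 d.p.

W = 6.2454 kWh/t

Bond: W = 10·Wi·(1/√P80 − 1/√F80)
Stage 1 (21874→2632 µm, Wi₁=11.3): W₁ = 10·11.3·(0.019492 − 0.006761) = 1.4386 kWh/t
Stage 2 (2632→241 µm, Wi₂=10.7): W₂ = 10·10.7·(0.064416 − 0.019492) = 4.8068 kWh/t
W = W₁ + W₂ = 1.4386 + 4.8068 = 6.2454 kWh/t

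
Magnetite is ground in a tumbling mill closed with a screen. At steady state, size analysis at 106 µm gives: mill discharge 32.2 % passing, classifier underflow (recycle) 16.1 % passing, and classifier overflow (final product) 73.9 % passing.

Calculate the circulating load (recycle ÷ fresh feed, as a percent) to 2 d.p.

CL = 259.01 %

Mass balance on the −106 µm fraction:
Fd + Rd = Ru + Fo ⇒ R/F = (o−d)/(d−u)
r = (73.9 − 32.2)/(32.2 − 16.1) = 41.7/16.1 = 2.5901
CL = 100·r = 259.01 %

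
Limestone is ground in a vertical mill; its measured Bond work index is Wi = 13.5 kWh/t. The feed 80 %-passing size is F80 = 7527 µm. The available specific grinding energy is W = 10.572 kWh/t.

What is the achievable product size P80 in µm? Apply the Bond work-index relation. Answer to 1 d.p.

P80 = 123.9 µm

W = 10·Wi·[P80^(−½) − F80^(−½)]
P80^(−½) = W/(10 Wi) + F80^(−½)
  = 10.5720/(10·13.5) + 1/√7527 = 0.078311 + 0.011526 = 0.089837
P80 = (1/0.089837)² = 11.1312² = 123.90 µm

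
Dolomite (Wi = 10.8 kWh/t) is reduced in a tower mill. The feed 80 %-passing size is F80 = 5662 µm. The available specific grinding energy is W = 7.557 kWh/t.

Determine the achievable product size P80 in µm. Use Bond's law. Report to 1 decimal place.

W = 10 Wi (P80^-0.5 − F80^-0.5)
1/√P80 = 1/√F80 + W/(10·Wi)
  = 7.5570/(10·10.8) + 1/√5662 = 0.069972 + 0.013290 = 0.083262
P80 = (1/0.083262)² = 12.0103² = 144.25 µm

P80 = 144.2 µm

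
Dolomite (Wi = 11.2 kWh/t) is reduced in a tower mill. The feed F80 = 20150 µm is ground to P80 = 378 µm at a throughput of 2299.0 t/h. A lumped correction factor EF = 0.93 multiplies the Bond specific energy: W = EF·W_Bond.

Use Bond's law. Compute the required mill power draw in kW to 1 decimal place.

W = 10 Wi (P80^-0.5 − F80^-0.5)
W = 10·11.2·(1/√378 − 1/√20150) = 10·11.2·(0.044390) = 4.9717 kWh/t
With EF = 0.93: W = 4.9717·0.93 = 4.6236 kWh/t
Mill draw = 4.6236 × 2299.0 = 10629.7 kW

P = 10629.7 kW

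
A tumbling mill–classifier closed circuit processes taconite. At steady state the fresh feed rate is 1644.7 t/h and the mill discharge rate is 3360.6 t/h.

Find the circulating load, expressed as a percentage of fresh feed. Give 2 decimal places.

CL = 104.33 %

Mill node: discharge = fresh + recycle.
R = M − F = 3360.6 − 1644.7 = 1715.9 t/h
CL = 100·R/F = 100·1715.9/1644.7 = 104.33 %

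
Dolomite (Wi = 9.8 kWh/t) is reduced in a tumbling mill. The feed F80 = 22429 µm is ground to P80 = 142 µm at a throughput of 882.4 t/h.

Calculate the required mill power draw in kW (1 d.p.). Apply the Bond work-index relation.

W = 10·Wi·[P80^(−½) − F80^(−½)]
W = 10·9.8·(1/√142 − 1/√22429) = 10·9.8·(0.077241) = 7.5696 kWh/t
Mill draw = 7.5696 × 882.4 = 6679.4 kW

P = 6679.4 kW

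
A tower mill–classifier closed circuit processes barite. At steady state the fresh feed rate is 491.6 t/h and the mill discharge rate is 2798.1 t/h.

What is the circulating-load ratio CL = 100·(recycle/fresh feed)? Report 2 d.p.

CL = 469.18 %

M = F + R at steady state, so:
R = M − F = 2798.1 − 491.6 = 2306.5 t/h
CL = 100·R/F = 100·2306.5/491.6 = 469.18 %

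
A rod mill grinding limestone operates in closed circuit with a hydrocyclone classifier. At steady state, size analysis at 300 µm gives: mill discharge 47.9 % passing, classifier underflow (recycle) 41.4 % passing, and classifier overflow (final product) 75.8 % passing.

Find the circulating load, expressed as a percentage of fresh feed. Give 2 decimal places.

CL = 429.23 %

Two-product formula at 300 µm:
(1+r)·d = r·u + o ⇒ r = (o−d)/(d−u)
r = (75.8 − 47.9)/(47.9 − 41.4) = 27.9/6.5 = 4.2923
CL = 100·r = 429.23 %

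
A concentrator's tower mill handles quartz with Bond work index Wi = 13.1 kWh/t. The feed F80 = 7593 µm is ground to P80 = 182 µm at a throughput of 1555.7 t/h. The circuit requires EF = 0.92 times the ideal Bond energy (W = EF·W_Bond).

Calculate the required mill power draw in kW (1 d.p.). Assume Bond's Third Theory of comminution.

P = 11746.2 kW

W = 10 Wi (P80^-0.5 − F80^-0.5)
W = 10·13.1·(1/√182 − 1/√7593) = 10·13.1·(0.062649) = 8.2070 kWh/t
W_actual = 0.92 × 8.2070 = 7.5504 kWh/t
P = W·T = 7.5504·1555.7 = 11746.2 kW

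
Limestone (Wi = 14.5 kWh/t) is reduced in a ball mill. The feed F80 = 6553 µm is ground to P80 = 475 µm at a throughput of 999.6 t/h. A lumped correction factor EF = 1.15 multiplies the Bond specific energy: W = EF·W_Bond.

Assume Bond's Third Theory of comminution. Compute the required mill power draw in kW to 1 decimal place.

P = 5588.9 kW

Bond: W = 10·Wi·(1/√P80 − 1/√F80)
W = 10·14.5·(1/√475 − 1/√6553) = 10·14.5·(0.033530) = 4.8618 kWh/t
Corrected W = EF·W_Bond = 1.15·4.8618 = 5.5911 kWh/t
Mill draw = 5.5911 × 999.6 = 5588.9 kW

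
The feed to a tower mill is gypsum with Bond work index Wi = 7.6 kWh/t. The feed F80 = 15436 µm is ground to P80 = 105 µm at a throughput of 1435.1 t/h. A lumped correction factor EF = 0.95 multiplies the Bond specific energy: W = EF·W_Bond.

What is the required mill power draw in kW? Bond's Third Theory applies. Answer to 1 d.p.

P = 9277.7 kW

W_Bond = 10·Wi·(1/√P₈₀ − 1/√F₈₀)
W = 10·7.6·(1/√105 − 1/√15436) = 10·7.6·(0.089541) = 6.8051 kWh/t
With EF = 0.95: W = 6.8051·0.95 = 6.4649 kWh/t
P = W·T = 6.4649·1435.1 = 9277.7 kW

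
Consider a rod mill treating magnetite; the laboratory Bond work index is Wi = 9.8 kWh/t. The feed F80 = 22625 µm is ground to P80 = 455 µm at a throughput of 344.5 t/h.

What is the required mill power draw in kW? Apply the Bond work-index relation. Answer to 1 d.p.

W = 10 Wi (P80^-0.5 − F80^-0.5)
W = 10·9.8·(1/√455 − 1/√22625) = 10·9.8·(0.040232) = 3.9428 kWh/t
Mill draw = 3.9428 × 344.5 = 1358.3 kW

P = 1358.3 kW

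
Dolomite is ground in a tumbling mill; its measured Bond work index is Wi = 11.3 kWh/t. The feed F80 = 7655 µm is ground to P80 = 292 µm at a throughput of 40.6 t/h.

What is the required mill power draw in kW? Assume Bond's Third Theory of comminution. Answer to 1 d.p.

P = 216.0 kW

Bond: W = 10·Wi·(1/√P80 − 1/√F80)
W = 10·11.3·(1/√292 − 1/√7655) = 10·11.3·(0.047091) = 5.3213 kWh/t
Mill draw = 5.3213 × 40.6 = 216.0 kW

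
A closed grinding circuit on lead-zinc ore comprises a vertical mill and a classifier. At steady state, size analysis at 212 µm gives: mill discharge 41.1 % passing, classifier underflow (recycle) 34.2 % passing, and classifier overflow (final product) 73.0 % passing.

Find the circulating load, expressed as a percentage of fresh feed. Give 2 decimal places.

CL = 462.32 %

Mass balance on the −212 µm fraction:
(1+r)d = ru + o → r = (o−d)/(d−u)
r = (73.0 − 41.1)/(41.1 − 34.2) = 31.9/6.9 = 4.6232
CL = 100·r = 462.32 %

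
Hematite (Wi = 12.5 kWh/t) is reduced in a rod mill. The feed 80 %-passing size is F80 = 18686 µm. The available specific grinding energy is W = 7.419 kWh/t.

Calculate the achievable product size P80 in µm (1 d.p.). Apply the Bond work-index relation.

W = 10·Wi·[P80^(−½) − F80^(−½)]
1/√P80 = 1/√F80 + W/(10·Wi)
  = 7.4190/(10·12.5) + 1/√18686 = 0.059352 + 0.007315 = 0.066667
P80 = (1/0.066667)² = 14.9998² = 224.99 µm

P80 = 225.0 µm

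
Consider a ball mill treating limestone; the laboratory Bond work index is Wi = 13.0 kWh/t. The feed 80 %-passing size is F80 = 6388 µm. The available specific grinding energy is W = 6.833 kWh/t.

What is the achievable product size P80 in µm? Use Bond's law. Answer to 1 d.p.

P80 = 236.2 µm

W_Bond = 10·Wi·(1/√P₈₀ − 1/√F₈₀)
P80^(−½) = W/(10 Wi) + F80^(−½)
  = 6.8330/(10·13.0) + 1/√6388 = 0.052562 + 0.012512 = 0.065073
P80 = (1/0.065073)² = 15.3673² = 236.15 µm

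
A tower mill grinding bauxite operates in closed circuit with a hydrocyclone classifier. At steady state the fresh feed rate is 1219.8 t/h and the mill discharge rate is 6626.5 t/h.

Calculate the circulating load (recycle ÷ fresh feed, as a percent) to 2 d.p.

CL = 443.24 %

Steady state: M = F + R.
R = M − F = 6626.5 − 1219.8 = 5406.7 t/h
CL = 100·R/F = 100·5406.7/1219.8 = 443.24 %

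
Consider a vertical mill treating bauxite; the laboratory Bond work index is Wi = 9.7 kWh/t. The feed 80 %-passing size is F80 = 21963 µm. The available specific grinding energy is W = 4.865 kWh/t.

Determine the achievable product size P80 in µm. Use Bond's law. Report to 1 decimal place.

P80 = 308.8 µm

W_Bond = 10·Wi·(1/√P₈₀ − 1/√F₈₀)
P80^(−½) = W/(10 Wi) + F80^(−½)
  = 4.8650/(10·9.7) + 1/√21963 = 0.050155 + 0.006748 = 0.056902
P80 = (1/0.056902)² = 17.5740² = 308.84 µm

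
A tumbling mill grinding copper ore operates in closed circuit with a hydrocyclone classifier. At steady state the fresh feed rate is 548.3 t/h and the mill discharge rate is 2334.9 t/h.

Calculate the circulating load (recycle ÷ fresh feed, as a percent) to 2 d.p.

CL = 325.84 %

M = F + R at steady state, so:
R = M − F = 2334.9 − 548.3 = 1786.6 t/h
CL = 100·R/F = 100·1786.6/548.3 = 325.84 %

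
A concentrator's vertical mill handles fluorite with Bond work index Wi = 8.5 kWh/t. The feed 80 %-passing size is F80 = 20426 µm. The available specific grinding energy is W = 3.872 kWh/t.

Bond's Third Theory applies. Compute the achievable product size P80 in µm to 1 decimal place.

P80 = 362.1 µm

W = 10 Wi (1/√P80 − 1/√F80)  [Bond]
1/√P80 = 1/√F80 + W/(10·Wi)
  = 3.8720/(10·8.5) + 1/√20426 = 0.045553 + 0.006997 = 0.052550
P80 = (1/0.052550)² = 19.0295² = 362.12 µm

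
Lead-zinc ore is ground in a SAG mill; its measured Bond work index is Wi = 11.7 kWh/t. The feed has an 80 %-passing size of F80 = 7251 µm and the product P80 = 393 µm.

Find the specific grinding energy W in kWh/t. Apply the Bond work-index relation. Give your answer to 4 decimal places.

W = 4.5279 kWh/t

W = 10·Wi·(P80^(-½) − F80^(-½))
1/√393 = 0.050443;  1/√7251 = 0.011744
W = 10·11.7·(0.050443 − 0.011744) = 4.5279 kWh/t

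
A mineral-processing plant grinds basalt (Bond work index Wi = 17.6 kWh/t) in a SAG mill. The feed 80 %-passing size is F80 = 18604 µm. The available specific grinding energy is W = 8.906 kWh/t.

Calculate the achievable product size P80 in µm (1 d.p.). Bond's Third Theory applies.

W_Bond = 10·Wi·(1/√P₈₀ − 1/√F₈₀)
⇒ 1/√P80 = W/(10·Wi) + 1/√F80
  = 8.9060/(10·17.6) + 1/√18604 = 0.050602 + 0.007332 = 0.057934
P80 = (1/0.057934)² = 17.2611² = 297.94 µm

P80 = 297.9 µm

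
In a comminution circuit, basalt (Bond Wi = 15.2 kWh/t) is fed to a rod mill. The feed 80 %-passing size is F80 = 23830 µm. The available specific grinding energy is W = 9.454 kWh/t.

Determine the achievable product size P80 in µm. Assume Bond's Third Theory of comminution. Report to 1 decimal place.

W = 10 Wi (P80^-0.5 − F80^-0.5)
P80^-0.5 = F80^-0.5 + W/(10 Wi)
  = 9.4540/(10·15.2) + 1/√23830 = 0.062197 + 0.006478 = 0.068675
P80 = (1/0.068675)² = 14.5613² = 212.03 µm

P80 = 212.0 µm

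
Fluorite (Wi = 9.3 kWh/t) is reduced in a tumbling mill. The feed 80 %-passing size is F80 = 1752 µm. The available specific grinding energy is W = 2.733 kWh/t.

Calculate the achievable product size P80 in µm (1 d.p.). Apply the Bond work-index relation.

P80 = 352.3 µm

W = 10·Wi·(P80^(-½) − F80^(-½))
P80^-0.5 = F80^-0.5 + W/(10 Wi)
  = 2.7330/(10·9.3) + 1/√1752 = 0.029387 + 0.023891 = 0.053278
P80 = (1/0.053278)² = 18.7695² = 352.29 µm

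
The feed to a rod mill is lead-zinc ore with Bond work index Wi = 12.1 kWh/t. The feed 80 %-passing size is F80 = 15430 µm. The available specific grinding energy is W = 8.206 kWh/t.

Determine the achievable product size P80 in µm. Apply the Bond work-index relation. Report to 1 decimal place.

W_Bond = 10·Wi·(1/√P₈₀ − 1/√F₈₀)
⇒ 1/√P80 = W/(10·Wi) + 1/√F80
  = 8.2060/(10·12.1) + 1/√15430 = 0.067818 + 0.008050 = 0.075869
P80 = (1/0.075869)² = 13.1807² = 173.73 µm

P80 = 173.7 µm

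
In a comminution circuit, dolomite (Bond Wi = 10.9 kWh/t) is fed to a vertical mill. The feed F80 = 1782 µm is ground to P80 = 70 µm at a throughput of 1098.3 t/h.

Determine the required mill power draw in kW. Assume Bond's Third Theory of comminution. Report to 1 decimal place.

P = 11472.7 kW

W = 10·Wi·(P80^(-½) − F80^(-½))
W = 10·10.9·(1/√70 − 1/√1782) = 10·10.9·(0.095834) = 10.4459 kWh/t
P_mill = W·ṁ = 10.4459·1098.3 = 11472.7 kW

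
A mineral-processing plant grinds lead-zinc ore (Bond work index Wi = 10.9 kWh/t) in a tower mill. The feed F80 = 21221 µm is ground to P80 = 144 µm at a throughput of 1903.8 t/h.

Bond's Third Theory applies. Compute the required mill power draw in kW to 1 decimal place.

P = 15868.3 kW

W = 10 Wi (P80^-0.5 − F80^-0.5)
W = 10·10.9·(1/√144 − 1/√21221) = 10·10.9·(0.076469) = 8.3351 kWh/t
P_mill = W·ṁ = 8.3351·1903.8 = 15868.3 kW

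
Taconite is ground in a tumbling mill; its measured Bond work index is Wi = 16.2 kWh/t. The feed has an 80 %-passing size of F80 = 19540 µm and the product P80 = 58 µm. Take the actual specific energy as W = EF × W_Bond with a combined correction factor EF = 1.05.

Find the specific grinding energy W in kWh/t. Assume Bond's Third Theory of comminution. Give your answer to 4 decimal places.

W_Bond = 10·Wi·(1/√P₈₀ − 1/√F₈₀)
1/√58 = 0.131306;  1/√19540 = 0.007154
W = 10·16.2·(0.131306 − 0.007154) = 20.1127 kWh/t
With EF = 1.05: W = 20.1127·1.05 = 21.1184 kWh/t

W = 21.1184 kWh/t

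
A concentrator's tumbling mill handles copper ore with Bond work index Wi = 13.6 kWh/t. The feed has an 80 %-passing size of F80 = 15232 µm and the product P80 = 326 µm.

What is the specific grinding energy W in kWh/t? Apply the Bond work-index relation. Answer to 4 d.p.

W_Bond = 10·Wi·(1/√P₈₀ − 1/√F₈₀)
1/√326 = 0.055385;  1/√15232 = 0.008103
W = 10·13.6·(0.055385 − 0.008103) = 6.4304 kWh/t

W = 6.4304 kWh/t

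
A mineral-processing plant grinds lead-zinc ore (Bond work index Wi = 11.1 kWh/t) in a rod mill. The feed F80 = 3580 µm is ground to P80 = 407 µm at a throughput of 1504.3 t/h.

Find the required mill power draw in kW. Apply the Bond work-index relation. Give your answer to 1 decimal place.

W = 10·Wi·[P80^(−½) − F80^(−½)]
W = 10·11.1·(1/√407 − 1/√3580) = 10·11.1·(0.032855) = 3.6469 kWh/t
Power = W × throughput = 3.6469 kWh/t × 1504.3 t/h = 5486.0 kW

P = 5486.0 kW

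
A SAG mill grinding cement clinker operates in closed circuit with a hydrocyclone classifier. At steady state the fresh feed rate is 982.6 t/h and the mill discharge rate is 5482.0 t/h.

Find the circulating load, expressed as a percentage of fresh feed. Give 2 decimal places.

CL = 457.91 %

Steady state: M = F + R.
R = M − F = 5482.0 − 982.6 = 4499.4 t/h
CL = 100·R/F = 100·4499.4/982.6 = 457.91 %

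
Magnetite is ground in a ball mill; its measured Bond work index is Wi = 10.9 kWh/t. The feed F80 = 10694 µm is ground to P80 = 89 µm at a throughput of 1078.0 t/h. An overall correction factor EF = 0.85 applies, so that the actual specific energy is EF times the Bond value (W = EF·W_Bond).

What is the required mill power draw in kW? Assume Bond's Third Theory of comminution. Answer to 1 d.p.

P = 9621.1 kW

W = 10·Wi·[P80^(−½) − F80^(−½)]
W = 10·10.9·(1/√89 − 1/√10694) = 10·10.9·(0.096330) = 10.4999 kWh/t
With EF = 0.85: W = 10.4999·0.85 = 8.9249 kWh/t
Power = W × throughput = 8.9249 kWh/t × 1078.0 t/h = 9621.1 kW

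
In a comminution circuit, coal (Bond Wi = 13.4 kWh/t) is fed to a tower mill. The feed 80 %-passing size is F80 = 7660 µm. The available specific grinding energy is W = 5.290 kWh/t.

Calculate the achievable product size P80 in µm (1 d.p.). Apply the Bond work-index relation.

P80 = 385.9 µm

W = 10 Wi (P80^-0.5 − F80^-0.5)
⇒ 1/√P80 = W/(10 Wi) + 1/√F80
  = 5.2900/(10·13.4) + 1/√7660 = 0.039478 + 0.011426 = 0.050903
P80 = (1/0.050903)² = 19.6451² = 385.93 µm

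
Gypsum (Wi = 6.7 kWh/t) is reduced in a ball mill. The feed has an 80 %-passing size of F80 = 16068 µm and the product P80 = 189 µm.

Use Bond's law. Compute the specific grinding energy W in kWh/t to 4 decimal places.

W = 4.3450 kWh/t

W_Bond = 10·Wi·(1/√P₈₀ − 1/√F₈₀)
1/√189 = 0.072739;  1/√16068 = 0.007889
W = 10·6.7·(0.072739 − 0.007889) = 4.3450 kWh/t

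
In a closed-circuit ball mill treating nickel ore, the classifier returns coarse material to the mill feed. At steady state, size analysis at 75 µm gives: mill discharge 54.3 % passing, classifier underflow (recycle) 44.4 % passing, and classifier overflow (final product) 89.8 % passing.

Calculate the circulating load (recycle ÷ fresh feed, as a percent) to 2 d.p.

Let r = R/F. Size balance at 75 µm:
Fd + Rd = Ru + Fo ⇒ R/F = (o−d)/(d−u)
r = (89.8 − 54.3)/(54.3 − 44.4) = 35.5/9.9 = 3.5859
CL = 100·r = 358.59 %

CL = 358.59 %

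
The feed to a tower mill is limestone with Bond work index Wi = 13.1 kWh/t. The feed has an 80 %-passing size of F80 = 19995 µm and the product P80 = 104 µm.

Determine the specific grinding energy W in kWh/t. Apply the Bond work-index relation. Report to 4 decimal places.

W = 11.9192 kWh/t

Bond: W = 10·Wi·(1/√P80 − 1/√F80)
1/√104 = 0.098058;  1/√19995 = 0.007072
W = 10·13.1·(0.098058 − 0.007072) = 11.9192 kWh/t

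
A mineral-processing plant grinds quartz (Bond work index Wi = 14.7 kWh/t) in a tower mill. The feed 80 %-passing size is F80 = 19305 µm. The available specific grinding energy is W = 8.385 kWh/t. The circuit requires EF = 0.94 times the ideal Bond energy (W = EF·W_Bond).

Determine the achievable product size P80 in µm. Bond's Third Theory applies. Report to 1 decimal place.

W = 10·Wi·(P80^(-½) − F80^(-½))
W_Bond = W / EF = 8.385 / 0.94 = 8.9202 kWh/t
1/√P80 = 1/√F80 + W_Bond/(10·Wi)
  = 8.9202/(10·14.7) + 1/√19305 = 0.060682 + 0.007197 = 0.067879
P80 = (1/0.067879)² = 14.7321² = 217.04 µm

P80 = 217.0 µm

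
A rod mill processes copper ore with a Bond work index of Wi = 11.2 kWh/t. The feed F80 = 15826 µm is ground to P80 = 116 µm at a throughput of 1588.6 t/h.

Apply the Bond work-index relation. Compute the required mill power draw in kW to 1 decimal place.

W = 10·Wi·[P80^(−½) − F80^(−½)]
W = 10·11.2·(1/√116 − 1/√15826) = 10·11.2·(0.084899) = 9.5086 kWh/t
Mill draw = 9.5086 × 1588.6 = 15105.4 kW

P = 15105.4 kW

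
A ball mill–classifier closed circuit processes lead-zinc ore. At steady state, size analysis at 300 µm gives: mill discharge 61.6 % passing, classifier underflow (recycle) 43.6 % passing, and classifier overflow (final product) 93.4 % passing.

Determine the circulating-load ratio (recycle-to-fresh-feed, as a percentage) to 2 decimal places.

CL = 176.67 %

Balance %-passing 300 µm (r = R/F):
d + r·d = r·u + o → r(d−u) = o−d
r = (93.4 − 61.6)/(61.6 − 43.6) = 31.8/18.0 = 1.7667
CL = 100·r = 176.67 %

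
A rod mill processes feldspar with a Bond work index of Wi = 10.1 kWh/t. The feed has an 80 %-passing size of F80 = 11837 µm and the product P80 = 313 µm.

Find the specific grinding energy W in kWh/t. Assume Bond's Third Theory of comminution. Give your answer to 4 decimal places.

W = 4.7805 kWh/t

W = 10·Wi·(P80^(-½) − F80^(-½))
1/√313 = 0.056523;  1/√11837 = 0.009191
W = 10·10.1·(0.056523 − 0.009191) = 4.7805 kWh/t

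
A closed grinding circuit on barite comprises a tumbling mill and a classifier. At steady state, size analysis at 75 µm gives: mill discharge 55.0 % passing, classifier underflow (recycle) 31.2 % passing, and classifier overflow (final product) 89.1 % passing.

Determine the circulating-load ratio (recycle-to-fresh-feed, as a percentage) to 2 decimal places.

CL = 143.28 %

Two-product formula at 75 µm:
Fd + Rd = Ru + Fo ⇒ R/F = (o−d)/(d−u)
r = (89.1 − 55.0)/(55.0 − 31.2) = 34.1/23.8 = 1.4328
CL = 100·r = 143.28 %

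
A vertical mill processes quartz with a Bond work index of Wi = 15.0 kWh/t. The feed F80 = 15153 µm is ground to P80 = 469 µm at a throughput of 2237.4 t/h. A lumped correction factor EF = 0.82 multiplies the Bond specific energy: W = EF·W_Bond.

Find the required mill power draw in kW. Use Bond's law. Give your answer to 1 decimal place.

W = 10 Wi / √P80 − 10 Wi / √F80
W = 10·15.0·(1/√469 − 1/√15153) = 10·15.0·(0.038052) = 5.7078 kWh/t
With EF = 0.82: W = 5.7078·0.82 = 4.6804 kWh/t
Mill draw = 4.6804 × 2237.4 = 10471.9 kW

P = 10471.9 kW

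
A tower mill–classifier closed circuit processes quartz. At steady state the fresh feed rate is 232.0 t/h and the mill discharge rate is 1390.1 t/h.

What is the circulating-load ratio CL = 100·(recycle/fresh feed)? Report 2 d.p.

Mill node: discharge = fresh + recycle.
R = M − F = 1390.1 − 232.0 = 1158.1 t/h
CL = 100·R/F = 100·1158.1/232.0 = 499.18 %

CL = 499.18 %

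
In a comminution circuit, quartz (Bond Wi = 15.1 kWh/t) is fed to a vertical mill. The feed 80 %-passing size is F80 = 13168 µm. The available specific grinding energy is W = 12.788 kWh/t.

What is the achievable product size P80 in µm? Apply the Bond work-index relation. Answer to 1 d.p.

P80 = 114.6 µm

Bond: W = 10·Wi·(1/√P80 − 1/√F80)
P80^(−½) = W/(10 Wi) + F80^(−½)
  = 12.7880/(10·15.1) + 1/√13168 = 0.084689 + 0.008714 = 0.093403
P80 = (1/0.093403)² = 10.7063² = 114.62 µm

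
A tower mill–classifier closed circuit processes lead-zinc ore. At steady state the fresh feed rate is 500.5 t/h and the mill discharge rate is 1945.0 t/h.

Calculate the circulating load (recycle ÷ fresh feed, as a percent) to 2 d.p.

Steady state: M = F + R.
R = M − F = 1945.0 − 500.5 = 1444.5 t/h
CL = 100·R/F = 100·1444.5/500.5 = 288.61 %

CL = 288.61 %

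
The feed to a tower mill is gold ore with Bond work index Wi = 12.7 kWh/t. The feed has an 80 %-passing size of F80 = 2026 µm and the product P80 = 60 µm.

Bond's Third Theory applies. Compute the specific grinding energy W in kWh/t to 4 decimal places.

W = 10·Wi·(P80^(-½) − F80^(-½))
1/√60 = 0.129099;  1/√2026 = 0.022217
W = 10·12.7·(0.129099 − 0.022217) = 13.5741 kWh/t

W = 13.5741 kWh/t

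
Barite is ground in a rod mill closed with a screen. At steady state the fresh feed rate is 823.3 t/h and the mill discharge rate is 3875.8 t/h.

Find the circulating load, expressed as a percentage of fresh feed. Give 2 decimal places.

Mill node: discharge = fresh + recycle.
R = M − F = 3875.8 − 823.3 = 3052.5 t/h
CL = 100·R/F = 100·3052.5/823.3 = 370.76 %

CL = 370.76 %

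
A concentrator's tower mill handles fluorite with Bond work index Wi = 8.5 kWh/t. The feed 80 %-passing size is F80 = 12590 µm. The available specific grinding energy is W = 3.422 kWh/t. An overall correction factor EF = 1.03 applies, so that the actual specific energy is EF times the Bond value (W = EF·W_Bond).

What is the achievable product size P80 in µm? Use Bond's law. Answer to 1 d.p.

P80 = 434.1 µm

W = 10·Wi·(P80^(-½) − F80^(-½))
W_Bond = W / EF = 3.422 / 1.03 = 3.3223 kWh/t
1/√P80 = 1/√F80 + W_Bond/(10·Wi)
  = 3.3223/(10·8.5) + 1/√12590 = 0.039086 + 0.008912 = 0.047998
P80 = (1/0.047998)² = 20.8340² = 434.06 µm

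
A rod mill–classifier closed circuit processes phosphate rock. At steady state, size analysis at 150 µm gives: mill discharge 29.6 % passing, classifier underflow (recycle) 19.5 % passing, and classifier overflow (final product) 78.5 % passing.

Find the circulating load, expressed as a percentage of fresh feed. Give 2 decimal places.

CL = 484.16 %

Two-product formula at 150 µm:
d + r·d = r·u + o → r(d−u) = o−d
r = (78.5 − 29.6)/(29.6 − 19.5) = 48.9/10.1 = 4.8416
CL = 100·r = 484.16 %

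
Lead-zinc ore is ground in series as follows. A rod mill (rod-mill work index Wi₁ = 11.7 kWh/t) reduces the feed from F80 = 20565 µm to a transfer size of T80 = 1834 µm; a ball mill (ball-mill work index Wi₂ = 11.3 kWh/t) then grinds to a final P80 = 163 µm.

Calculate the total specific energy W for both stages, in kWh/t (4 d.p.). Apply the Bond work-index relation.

W = 8.1284 kWh/t

Bond:  W = 10 Wi (1/√P − 1/√F)
Stage 1 (20565→1834 µm, Wi₁=11.7): W₁ = 10·11.7·(0.023351 − 0.006973) = 1.9162 kWh/t
Stage 2 (1834→163 µm, Wi₂=11.3): W₂ = 10·11.3·(0.078326 − 0.023351) = 6.2122 kWh/t
W = W₁ + W₂ = 1.9162 + 6.2122 = 8.1284 kWh/t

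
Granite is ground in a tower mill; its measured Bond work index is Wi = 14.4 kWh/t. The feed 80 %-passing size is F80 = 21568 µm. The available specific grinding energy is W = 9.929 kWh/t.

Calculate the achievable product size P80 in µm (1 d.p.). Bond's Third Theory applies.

W_Bond = 10·Wi·(1/√P₈₀ − 1/√F₈₀)
P80^-0.5 = F80^-0.5 + W/(10 Wi)
  = 9.9290/(10·14.4) + 1/√21568 = 0.068951 + 0.006809 = 0.075761
P80 = (1/0.075761)² = 13.1995² = 174.23 µm

P80 = 174.2 µm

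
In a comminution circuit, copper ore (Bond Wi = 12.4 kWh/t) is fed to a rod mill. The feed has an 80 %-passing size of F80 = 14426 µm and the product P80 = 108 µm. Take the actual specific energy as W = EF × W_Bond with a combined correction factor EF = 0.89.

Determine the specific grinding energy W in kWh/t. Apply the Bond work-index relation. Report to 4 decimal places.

Bond: W = 10·Wi·(1/√P80 − 1/√F80)
1/√108 = 0.096225;  1/√14426 = 0.008326
W = 10·12.4·(0.096225 − 0.008326) = 10.8995 kWh/t
W_actual = 0.89 × 10.8995 = 9.7006 kWh/t

W = 9.7006 kWh/t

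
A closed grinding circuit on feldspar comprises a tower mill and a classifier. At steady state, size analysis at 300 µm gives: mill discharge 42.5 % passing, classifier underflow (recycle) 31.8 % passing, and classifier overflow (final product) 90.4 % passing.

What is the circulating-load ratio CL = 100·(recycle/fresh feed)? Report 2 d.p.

CL = 447.66 %

Classifier node, passing 300 µm:
r = (o − d)/(d − u)
r = (90.4 − 42.5)/(42.5 − 31.8) = 47.9/10.7 = 4.4766
CL = 100·r = 447.66 %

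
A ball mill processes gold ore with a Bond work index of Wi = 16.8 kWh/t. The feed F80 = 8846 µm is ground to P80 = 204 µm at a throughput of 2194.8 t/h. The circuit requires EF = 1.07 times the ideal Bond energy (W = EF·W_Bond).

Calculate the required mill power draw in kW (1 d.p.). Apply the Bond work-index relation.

P = 23428.3 kW

W_Bond = 10·Wi·(1/√P₈₀ − 1/√F₈₀)
W = 10·16.8·(1/√204 − 1/√8846) = 10·16.8·(0.059382) = 9.9761 kWh/t
Apply correction: 9.9761 × 1.07 = 10.6745 kWh/t
P = W·T = 10.6745·2194.8 = 23428.3 kW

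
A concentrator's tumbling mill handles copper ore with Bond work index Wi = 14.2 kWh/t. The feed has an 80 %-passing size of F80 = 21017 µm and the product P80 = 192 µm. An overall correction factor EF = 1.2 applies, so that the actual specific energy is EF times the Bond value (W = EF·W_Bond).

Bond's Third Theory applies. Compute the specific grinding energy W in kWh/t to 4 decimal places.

W = 10 Wi (1/√P80 − 1/√F80)  [Bond]
1/√192 = 0.072169;  1/√21017 = 0.006898
W = 10·14.2·(0.072169 − 0.006898) = 9.2685 kWh/t
Apply correction: 9.2685 × 1.2 = 11.1222 kWh/t

W = 11.1222 kWh/t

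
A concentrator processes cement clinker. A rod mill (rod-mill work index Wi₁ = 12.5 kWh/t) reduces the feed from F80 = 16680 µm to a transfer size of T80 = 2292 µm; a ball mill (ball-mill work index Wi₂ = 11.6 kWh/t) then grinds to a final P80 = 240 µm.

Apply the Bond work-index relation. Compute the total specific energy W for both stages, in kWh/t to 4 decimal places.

Bond: W = 10·Wi·(1/√P80 − 1/√F80)
Stage 1 (16680→2292 µm, Wi₁=12.5): W₁ = 10·12.5·(0.020888 − 0.007743) = 1.6431 kWh/t
Stage 2 (2292→240 µm, Wi₂=11.6): W₂ = 10·11.6·(0.064550 − 0.020888) = 5.0648 kWh/t
W = W₁ + W₂ = 1.6431 + 5.0648 = 6.7079 kWh/t

W = 6.7079 kWh/t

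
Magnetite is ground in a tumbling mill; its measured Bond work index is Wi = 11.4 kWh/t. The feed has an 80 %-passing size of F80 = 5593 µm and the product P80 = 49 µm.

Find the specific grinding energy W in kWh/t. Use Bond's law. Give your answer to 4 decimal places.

W = 10 Wi / √P80 − 10 Wi / √F80
1/√49 = 0.142857;  1/√5593 = 0.013371
W = 10·11.4·(0.142857 − 0.013371) = 14.7614 kWh/t

W = 14.7614 kWh/t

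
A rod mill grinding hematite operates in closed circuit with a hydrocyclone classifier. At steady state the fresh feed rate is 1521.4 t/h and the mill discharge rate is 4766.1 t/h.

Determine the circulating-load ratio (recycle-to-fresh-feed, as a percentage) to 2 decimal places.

Discharge = new feed + return, hence
R = M − F = 4766.1 − 1521.4 = 3244.7 t/h
CL = 100·R/F = 100·3244.7/1521.4 = 213.27 %

CL = 213.27 %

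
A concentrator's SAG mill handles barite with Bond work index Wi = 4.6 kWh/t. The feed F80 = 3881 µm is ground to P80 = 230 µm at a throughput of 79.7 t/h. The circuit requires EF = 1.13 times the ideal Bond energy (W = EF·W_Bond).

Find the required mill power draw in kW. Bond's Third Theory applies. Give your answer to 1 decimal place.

W_Bond = 10·Wi·(1/√P₈₀ − 1/√F₈₀)
W = 10·4.6·(1/√230 − 1/√3881) = 10·4.6·(0.049886) = 2.2948 kWh/t
W_actual = 1.13 × 2.2948 = 2.5931 kWh/t
P_mill = W·ṁ = 2.5931·79.7 = 206.7 kW

P = 206.7 kW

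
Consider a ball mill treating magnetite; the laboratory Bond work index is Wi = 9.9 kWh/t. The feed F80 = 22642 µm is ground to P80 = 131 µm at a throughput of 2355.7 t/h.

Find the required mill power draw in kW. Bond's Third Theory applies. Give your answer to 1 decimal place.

Bond:  W = 10 Wi (1/√P − 1/√F)
W = 10·9.9·(1/√131 − 1/√22642) = 10·9.9·(0.080725) = 7.9917 kWh/t
Power = W × throughput = 7.9917 kWh/t × 2355.7 t/h = 18826.1 kW

P = 18826.1 kW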